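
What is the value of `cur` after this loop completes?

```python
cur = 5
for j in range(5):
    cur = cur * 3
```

Multiply by 3, 5 times: 5 * 3^5 = 1215
`cur` takes the values: 5 → 15 → 45 → 135 → 405 → 1215

Answer: 1215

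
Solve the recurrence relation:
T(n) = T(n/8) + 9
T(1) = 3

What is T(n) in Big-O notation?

Each step divides n by 8 and adds 9. After log_8(n) steps we reach T(1)=3. So T(n) = 9·log_8(n) + 3 = O(log n).

Answer: O(log n)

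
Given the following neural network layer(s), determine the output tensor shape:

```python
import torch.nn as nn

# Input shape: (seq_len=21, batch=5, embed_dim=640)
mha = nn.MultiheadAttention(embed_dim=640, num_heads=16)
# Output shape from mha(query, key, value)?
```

Input: (21, 5, 640) -> Output: (21, 5, 640)

Answer: (21, 5, 640)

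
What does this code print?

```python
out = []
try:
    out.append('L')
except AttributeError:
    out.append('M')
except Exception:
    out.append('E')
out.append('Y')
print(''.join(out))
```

Execution trace: 'L' (try body, no exception) → 'Y' (after the try/except). Output: LY

Answer: LY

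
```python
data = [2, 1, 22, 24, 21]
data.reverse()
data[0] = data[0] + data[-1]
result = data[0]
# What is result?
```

Trace:
`data = [2, 1, 22, 24, 21]` → data = [2, 1, 22, 24, 21]
`data.reverse()` → data = [21, 24, 22, 1, 2]
`data[0] = data[0] + data[-1]` → data = [23, 24, 22, 1, 2]
`result = data[0]` → result = 23
So result = 23

Answer: 23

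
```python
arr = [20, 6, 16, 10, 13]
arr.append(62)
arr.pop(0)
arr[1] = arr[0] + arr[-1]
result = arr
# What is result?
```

Trace:
`arr = [20, 6, 16, 10, 13]` → arr = [20, 6, 16, 10, 13]
`arr.append(62)` → arr = [20, 6, 16, 10, 13, 62]
`arr.pop(0)` → arr = [6, 16, 10, 13, 62]
`arr[1] = arr[0] + arr[-1]` → arr = [6, 68, 10, 13, 62]
`result = arr` → result = [6, 68, 10, 13, 62]
So result = [6, 68, 10, 13, 62]

Answer: [6, 68, 10, 13, 62]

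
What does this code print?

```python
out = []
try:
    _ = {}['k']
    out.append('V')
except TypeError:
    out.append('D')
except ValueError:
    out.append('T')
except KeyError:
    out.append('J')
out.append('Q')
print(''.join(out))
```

Execution trace: 'J' (except KeyError) → 'Q' (after the try/except). Output: JQ

Answer: JQ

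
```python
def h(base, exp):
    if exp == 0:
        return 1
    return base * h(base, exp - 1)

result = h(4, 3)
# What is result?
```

h(4, 3) = 4 * 4 * 4 = 64

Answer: 64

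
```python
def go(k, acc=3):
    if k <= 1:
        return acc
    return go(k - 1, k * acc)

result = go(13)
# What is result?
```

Accumulator trace (n, acc): (13, 3) -> (12, 39) -> (11, 468) -> (10, 5148) -> (9, 51480) -> (8, 463320) -> (7, 3706560) -> (6, 25945920) -> (5, 155675520) -> (4, 778377600) -> (3, 3113510400) -> (2, 9340531200) -> (1, 18681062400) -> return 18681062400

Answer: 18681062400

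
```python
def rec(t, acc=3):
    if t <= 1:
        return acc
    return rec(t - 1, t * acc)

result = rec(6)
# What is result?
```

Accumulator trace (n, acc): (6, 3) -> (5, 18) -> (4, 90) -> (3, 360) -> (2, 1080) -> (1, 2160) -> return 2160

Answer: 2160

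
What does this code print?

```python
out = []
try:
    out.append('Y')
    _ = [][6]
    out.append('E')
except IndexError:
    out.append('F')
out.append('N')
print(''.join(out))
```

Execution trace: 'Y' (try body) → 'F' (except IndexError) → 'N' (after the try/except). Output: YFN

Answer: YFN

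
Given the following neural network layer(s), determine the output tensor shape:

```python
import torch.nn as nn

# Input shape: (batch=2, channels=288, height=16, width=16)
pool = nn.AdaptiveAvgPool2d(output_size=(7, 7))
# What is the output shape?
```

Input: (2, 288, 16, 16) -> Output: (2, 288, 7, 7)

Answer: (2, 288, 7, 7)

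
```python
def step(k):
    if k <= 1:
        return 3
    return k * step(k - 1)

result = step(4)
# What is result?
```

step(4) = 4 * 3 * 2 * 3 = 72

Answer: 72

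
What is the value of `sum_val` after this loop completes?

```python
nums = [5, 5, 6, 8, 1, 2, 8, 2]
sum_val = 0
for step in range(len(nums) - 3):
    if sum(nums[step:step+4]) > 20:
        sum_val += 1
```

Count windows with sum > 20
`sum_val` takes the values: 0 → 1

Answer: 1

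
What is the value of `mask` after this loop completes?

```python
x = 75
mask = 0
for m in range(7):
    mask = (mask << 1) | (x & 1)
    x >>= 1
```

Reverse lowest 7 bits of 75
`mask` takes the values: 0 → 1 → 3 → 6 → 13 → 26 → 52 → 105

Answer: 105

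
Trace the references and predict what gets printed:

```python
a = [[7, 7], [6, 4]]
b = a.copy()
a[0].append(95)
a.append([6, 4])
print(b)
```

Key concept: shallow copy with nested lists.
Step by step:
`a = [[7, 7], [6, 4]]` → a = [[7, 7], [6, 4]]
`b = a.copy()` → b = [[7, 7], [6, 4]]
`a[0].append(95)` → a = [[7, 7, 95], [6, 4]]; b = [[7, 7, 95], [6, 4]]
`a.append([6, 4])` → a = [[7, 7, 95], [6, 4], [6, 4]]
`print(b)` → prints [[7, 7, 95], [6, 4]]

Answer: [[7, 7, 95], [6, 4]]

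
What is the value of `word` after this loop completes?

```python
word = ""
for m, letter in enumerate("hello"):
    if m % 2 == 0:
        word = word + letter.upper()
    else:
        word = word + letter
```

Uppercase even positions in 'hello'
`word` takes the values: "" → "H" → "He" → "HeL" → "HeLl" → "HeLlO"

Answer: "HeLlO"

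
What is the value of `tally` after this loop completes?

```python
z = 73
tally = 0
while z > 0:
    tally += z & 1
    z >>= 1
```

Count set bits in 73 (binary: 0b1001001)
`tally` takes the values: 0 → 1 → 2 → 3

Answer: 3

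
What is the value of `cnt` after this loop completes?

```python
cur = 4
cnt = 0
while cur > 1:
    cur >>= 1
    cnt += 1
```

Count right shifts until 1
`cnt` takes the values: 0 → 1 → 2

Answer: 2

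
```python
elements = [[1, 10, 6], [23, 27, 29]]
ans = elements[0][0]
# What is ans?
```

Trace:
`elements = [[1, 10, 6], [23, 27, 29]]` → elements = [[1, 10, 6], [23, 27, 29]]
`ans = elements[0][0]` → ans = 1
So ans = 1

Answer: 1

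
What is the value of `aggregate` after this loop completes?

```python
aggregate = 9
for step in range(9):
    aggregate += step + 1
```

Start at 9, add 1 to 9 = 54
`aggregate` takes the values: 9 → 10 → 12 → 15 → 19 → 24 → 30 → 37 → 45 → 54

Answer: 54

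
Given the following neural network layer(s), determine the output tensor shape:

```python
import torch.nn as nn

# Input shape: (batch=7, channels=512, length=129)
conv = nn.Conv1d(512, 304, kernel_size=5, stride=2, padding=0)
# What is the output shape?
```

Input: (7, 512, 129) -> Output: (7, 304, 63)

Answer: (7, 304, 63)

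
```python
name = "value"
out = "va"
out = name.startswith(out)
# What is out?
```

Trace:
`name = "value"` → name = 'value'
`out = "va"` → out = 'va'
`out = name.startswith(out)` → out = True
So out = True

Answer: True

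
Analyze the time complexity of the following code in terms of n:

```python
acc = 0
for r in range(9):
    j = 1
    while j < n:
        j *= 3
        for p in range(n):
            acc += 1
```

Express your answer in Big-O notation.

Each loop level contributes: 1 × log n × n. Multiplying the contributions gives O(n log n).

Answer: O(n log n)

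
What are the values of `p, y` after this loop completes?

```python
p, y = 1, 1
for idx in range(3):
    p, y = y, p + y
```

Fibonacci: after 3 iterations
`p, y` takes the values: (1, 1) → (1, 2) → (2, 3) → (3, 5)

Answer: 3, 5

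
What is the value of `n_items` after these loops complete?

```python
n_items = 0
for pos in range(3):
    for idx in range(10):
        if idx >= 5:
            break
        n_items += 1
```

Inner breaks at 5, outer runs 3 times
`n_items` takes the values: 0 → 1 → 2 → 3 → 4 → 5 → 6 → 7 → 8 → 9 → 10 → 11 → 12 → 13 → 14 → 15

Answer: 15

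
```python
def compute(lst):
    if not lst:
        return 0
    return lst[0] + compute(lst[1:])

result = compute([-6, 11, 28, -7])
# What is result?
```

(-6) + 11 + 28 + (-7) + 0 = 26

Answer: 26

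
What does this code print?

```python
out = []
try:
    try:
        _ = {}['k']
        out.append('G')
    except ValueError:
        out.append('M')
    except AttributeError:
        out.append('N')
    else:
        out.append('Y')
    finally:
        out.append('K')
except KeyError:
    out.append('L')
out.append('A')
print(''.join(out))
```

Execution trace: 'K' (finally) → 'L' (outer except KeyError) → 'A' (after the try/except). Output: KLA

Answer: KLA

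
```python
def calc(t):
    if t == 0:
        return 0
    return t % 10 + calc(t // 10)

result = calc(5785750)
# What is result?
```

Sum of digits of 5785750: 0 + 5 + 7 + 5 + 8 + 7 + 5 = 37

Answer: 37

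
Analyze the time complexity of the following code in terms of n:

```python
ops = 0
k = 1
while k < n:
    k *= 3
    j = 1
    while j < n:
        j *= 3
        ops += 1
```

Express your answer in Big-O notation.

Each loop level contributes: log n × log n. Multiplying the contributions gives O(log² n).

Answer: O(log² n)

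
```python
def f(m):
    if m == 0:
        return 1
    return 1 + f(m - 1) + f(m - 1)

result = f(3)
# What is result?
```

f(m) = 1 + 2·f(m-1), f(0)=1. Closed form: (1+1)·2^3 - 1 = 15.

Answer: 15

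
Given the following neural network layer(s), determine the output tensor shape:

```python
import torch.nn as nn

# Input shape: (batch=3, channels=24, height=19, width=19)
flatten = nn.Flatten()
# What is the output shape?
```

Input: (3, 24, 19, 19) -> Output: (3, 8664)

Answer: (3, 8664)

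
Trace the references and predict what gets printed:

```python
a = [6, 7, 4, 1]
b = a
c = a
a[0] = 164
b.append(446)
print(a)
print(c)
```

Key concept: multiple aliases.
Step by step:
`a = [6, 7, 4, 1]` → a = [6, 7, 4, 1]
`b = a` → b = [6, 7, 4, 1] (same object as a)
`c = a` → c = [6, 7, 4, 1] (same object as a, b)
`a[0] = 164` → a = [164, 7, 4, 1] (same object as b, c); b = [164, 7, 4, 1] (same object as a, c); c = [164, 7, 4, 1] (same object as a, b)
`b.append(446)` → a = [164, 7, 4, 1, 446] (same object as b, c); b = [164, 7, 4, 1, 446] (same object as a, c); c = [164, 7, 4, 1, 446] (same object as a, b)
`print(a)` → prints [164, 7, 4, 1, 446]
`print(c)` → prints [164, 7, 4, 1, 446]

Answer:
[164, 7, 4, 1, 446]
[164, 7, 4, 1, 446]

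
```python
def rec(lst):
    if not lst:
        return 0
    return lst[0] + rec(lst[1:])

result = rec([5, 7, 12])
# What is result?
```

5 + 7 + 12 + 0 = 24

Answer: 24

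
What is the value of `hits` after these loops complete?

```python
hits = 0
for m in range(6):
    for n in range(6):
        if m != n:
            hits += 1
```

6² - 6 (exclude diagonal)
`hits` takes the values: 0 → 1 → 2 → 3 → 4 → 5 → 6 → 7 → 8 → 9 → 10 → 11 → 12 → 13 → 14 → 15 → 16 → 17 → 18 → 19 → 20 → 21 → 22 → 23 → 24 → 25 → 26 → 27 → 28 → 29 → 30

Answer: 30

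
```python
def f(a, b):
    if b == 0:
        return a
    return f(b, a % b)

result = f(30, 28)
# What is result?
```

f(30, 28) -> f(28, 2) -> f(2, 0) -> 2

Answer: 2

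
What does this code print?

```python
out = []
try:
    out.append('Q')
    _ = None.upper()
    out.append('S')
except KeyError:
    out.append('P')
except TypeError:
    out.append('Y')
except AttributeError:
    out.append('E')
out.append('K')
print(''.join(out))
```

Execution trace: 'Q' (try body) → 'E' (except AttributeError) → 'K' (after the try/except). Output: QEK

Answer: QEK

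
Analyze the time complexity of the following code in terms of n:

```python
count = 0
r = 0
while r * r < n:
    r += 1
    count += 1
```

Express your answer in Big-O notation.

Each loop level contributes: √n. Multiplying the contributions gives O(√n).

Answer: O(√n)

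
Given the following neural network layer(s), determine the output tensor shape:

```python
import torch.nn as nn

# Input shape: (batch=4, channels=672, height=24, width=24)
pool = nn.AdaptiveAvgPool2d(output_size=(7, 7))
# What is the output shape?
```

Input: (4, 672, 24, 24) -> Output: (4, 672, 7, 7)

Answer: (4, 672, 7, 7)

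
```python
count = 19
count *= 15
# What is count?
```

Trace:
`count = 19` → count = 19
`count *= 15` → count = 285
So count = 285

Answer: 285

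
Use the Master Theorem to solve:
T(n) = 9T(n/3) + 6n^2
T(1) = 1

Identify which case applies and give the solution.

a=9, b=3, f(n)=6n^2. log_3(9) = 2. Since c=2 = 2, Case 2 applies: T(n) = Θ(n^log_b(a) · log n) = O(n^2 log n).

Answer: O(n^2 log n) - Case 2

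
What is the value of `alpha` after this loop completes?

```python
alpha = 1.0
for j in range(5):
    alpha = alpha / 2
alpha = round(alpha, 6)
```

Halving LR 5 times: 1 / 2^5
`alpha` takes the values: 1.0 → 0.5 → 0.25 → 0.125 → 0.0625 → 0.03125

Answer: 0.03125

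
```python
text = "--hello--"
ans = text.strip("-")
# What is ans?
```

Trace:
`text = "--hello--"` → text = '--hello--'
`ans = text.strip("-")` → ans = 'hello'
So ans = 'hello'

Answer: 'hello'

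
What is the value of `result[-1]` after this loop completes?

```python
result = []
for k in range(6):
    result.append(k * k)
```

Last element of squares 0 to 5
`result` takes the values: [] → [0] → [0, 1] → [0, 1, 4] → [0, 1, 4, 9] → [0, 1, 4, 9, 16] → [0, 1, 4, 9, 16, 25]
So `result[-1]` = 25

Answer: 25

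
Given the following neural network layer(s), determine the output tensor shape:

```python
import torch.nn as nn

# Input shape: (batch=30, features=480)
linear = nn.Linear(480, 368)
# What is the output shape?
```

Input: (30, 480) -> Output: (30, 368)

Answer: (30, 368)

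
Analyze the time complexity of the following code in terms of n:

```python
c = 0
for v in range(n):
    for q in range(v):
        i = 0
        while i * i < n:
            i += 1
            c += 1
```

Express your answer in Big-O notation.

Each loop level contributes: n × n × √n. Multiplying the contributions gives O(n^2√n).

Answer: O(n^2√n)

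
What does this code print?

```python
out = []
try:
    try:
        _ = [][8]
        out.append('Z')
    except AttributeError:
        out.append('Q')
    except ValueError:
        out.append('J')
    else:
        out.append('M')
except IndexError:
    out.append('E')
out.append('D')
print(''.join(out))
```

Execution trace: 'E' (outer except IndexError) → 'D' (after the try/except). Output: ED

Answer: ED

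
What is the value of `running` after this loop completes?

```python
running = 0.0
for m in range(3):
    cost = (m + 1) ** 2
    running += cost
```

Sum of squared losses 1² + 2² + ... + 3²
`running` takes the values: 0.0 → 1.0 → 5.0 → 14.0

Answer: 14.0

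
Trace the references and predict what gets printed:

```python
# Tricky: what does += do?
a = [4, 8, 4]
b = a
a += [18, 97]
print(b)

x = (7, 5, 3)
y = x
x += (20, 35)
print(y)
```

Key concept: += behavior differs for mutable vs immutable.
Step by step:
`a = [4, 8, 4]` → a = [4, 8, 4]
`b = a` → b = [4, 8, 4] (same object as a)
`a += [18, 97]` → a = [4, 8, 4, 18, 97] (same object as b); b = [4, 8, 4, 18, 97] (same object as a)
`print(b)` → prints [4, 8, 4, 18, 97]
`x = (7, 5, 3)` → x = (7, 5, 3)
`y = x` → y = (7, 5, 3)
`x += (20, 35)` → x = (7, 5, 3, 20, 35)
`print(y)` → prints (7, 5, 3)

Answer:
[4, 8, 4, 18, 97]
(7, 5, 3)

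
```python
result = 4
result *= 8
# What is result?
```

Trace:
`result = 4` → result = 4
`result *= 8` → result = 32
So result = 32

Answer: 32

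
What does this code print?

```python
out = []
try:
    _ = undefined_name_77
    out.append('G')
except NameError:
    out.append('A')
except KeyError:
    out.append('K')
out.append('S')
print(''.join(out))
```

Execution trace: 'A' (except NameError) → 'S' (after the try/except). Output: AS

Answer: AS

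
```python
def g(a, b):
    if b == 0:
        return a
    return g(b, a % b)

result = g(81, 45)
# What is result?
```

g(81, 45) -> g(45, 36) -> g(36, 9) -> g(9, 0) -> 9

Answer: 9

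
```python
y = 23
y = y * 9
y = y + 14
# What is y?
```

Trace:
`y = 23` → y = 23
`y = y * 9` → y = 207
`y = y + 14` → y = 221
So y = 221

Answer: 221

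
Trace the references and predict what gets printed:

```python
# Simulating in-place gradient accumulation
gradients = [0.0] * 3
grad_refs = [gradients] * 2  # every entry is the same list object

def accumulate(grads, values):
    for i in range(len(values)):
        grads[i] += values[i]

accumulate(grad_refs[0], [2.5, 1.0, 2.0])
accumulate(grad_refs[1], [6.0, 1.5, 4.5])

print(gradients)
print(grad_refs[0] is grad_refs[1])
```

Key concept: gradient accumulation aliasing.
Step by step:
`gradients = [0.0] * 3` → gradients = [0.0, 0.0, 0.0]
`grad_refs = [gradients] * 2` → grad_refs = [[0.0, 0.0, 0.0], [0.0, 0.0, 0.0]]
`accumulate(grad_refs[0], [2.5, 1.0, 2.0])` → gradients = [2.5, 1.0, 2.0]; grad_refs = [[2.5, 1.0, 2.0], [2.5, 1.0, 2.0]]
`accumulate(grad_refs[1], [6.0, 1.5, 4.5])` → gradients = [8.5, 2.5, 6.5]; grad_refs = [[8.5, 2.5, 6.5], [8.5, 2.5, 6.5]]
`print(gradients)` → prints [8.5, 2.5, 6.5]
`print(grad_refs[0] is grad_refs[1])` → prints True

Answer:
[8.5, 2.5, 6.5]
True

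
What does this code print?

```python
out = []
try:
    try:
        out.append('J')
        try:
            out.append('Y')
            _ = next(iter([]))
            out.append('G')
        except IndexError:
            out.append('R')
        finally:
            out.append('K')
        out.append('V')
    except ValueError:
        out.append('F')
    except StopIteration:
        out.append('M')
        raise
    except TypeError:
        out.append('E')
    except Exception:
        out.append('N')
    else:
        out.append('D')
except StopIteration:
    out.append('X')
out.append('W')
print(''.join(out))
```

Execution trace: 'J' (try body) → 'Y' (inner try body) → 'K' (inner finally) → 'M' (except StopIteration) → 'X' (outer except StopIteration) → 'W' (after the try/except). Output: JYKMXW

Answer: JYKMXW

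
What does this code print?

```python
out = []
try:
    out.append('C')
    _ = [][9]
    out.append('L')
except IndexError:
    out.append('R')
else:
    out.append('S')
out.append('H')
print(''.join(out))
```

Execution trace: 'C' (try body) → 'R' (except IndexError) → 'H' (after the try/except). Output: CRH

Answer: CRH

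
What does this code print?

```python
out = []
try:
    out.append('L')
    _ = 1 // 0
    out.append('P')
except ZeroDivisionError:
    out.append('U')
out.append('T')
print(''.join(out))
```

Execution trace: 'L' (try body) → 'U' (except ZeroDivisionError) → 'T' (after the try/except). Output: LUT

Answer: LUT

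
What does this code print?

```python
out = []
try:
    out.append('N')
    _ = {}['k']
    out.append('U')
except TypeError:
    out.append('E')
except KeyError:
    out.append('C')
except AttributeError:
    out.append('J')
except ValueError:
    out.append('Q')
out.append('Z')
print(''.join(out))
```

Execution trace: 'N' (try body) → 'C' (except KeyError) → 'Z' (after the try/except). Output: NCZ

Answer: NCZ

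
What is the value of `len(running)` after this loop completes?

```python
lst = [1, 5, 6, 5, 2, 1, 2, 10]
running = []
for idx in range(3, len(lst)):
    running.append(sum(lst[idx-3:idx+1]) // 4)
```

Number of 4-element averages
`running` takes the values: [] → [4] → [4, 4] → [4, 4, 3] → [4, 4, 3, 2] → [4, 4, 3, 2, 3]
So `len(running)` = 5

Answer: 5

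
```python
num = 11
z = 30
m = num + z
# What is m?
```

Trace:
`num = 11` → num = 11
`z = 30` → z = 30
`m = num + z` → m = 41
So m = 41

Answer: 41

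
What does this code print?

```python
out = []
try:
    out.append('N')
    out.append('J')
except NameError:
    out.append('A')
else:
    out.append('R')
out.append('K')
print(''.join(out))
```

Execution trace: 'N' (try body) → 'J' (try body, no exception) → 'R' (else) → 'K' (after the try/except). Output: NJRK

Answer: NJRK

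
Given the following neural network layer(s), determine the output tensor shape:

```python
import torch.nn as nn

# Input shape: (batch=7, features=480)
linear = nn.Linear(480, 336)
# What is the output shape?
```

Input: (7, 480) -> Output: (7, 336)

Answer: (7, 336)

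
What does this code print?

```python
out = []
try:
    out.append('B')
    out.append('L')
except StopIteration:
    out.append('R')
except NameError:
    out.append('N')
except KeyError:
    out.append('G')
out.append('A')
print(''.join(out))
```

Execution trace: 'B' (try body) → 'L' (try body, no exception) → 'A' (after the try/except). Output: BLA

Answer: BLA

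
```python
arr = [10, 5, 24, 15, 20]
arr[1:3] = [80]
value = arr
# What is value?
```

Trace:
`arr = [10, 5, 24, 15, 20]` → arr = [10, 5, 24, 15, 20]
`arr[1:3] = [80]` → arr = [10, 80, 15, 20]
`value = arr` → value = [10, 80, 15, 20]
So value = [10, 80, 15, 20]

Answer: [10, 80, 15, 20]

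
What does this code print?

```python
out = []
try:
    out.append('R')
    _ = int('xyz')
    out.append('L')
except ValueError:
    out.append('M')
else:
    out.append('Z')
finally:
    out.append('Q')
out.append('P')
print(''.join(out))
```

Execution trace: 'R' (try body) → 'M' (except ValueError) → 'Q' (finally) → 'P' (after the try/except). Output: RMQP

Answer: RMQP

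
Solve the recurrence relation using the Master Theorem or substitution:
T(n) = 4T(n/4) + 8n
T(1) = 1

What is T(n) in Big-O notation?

By Master Theorem: a=4, b=4, f(n)=8n. Since log_4(4) = 1 and f(n) = Θ(n^1), Case 2 applies. T(n) = O(n log n).

Answer: O(n log n)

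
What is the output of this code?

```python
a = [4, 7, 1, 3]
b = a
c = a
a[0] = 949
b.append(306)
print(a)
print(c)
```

Key concept: multiple aliases.
Step by step:
`a = [4, 7, 1, 3]` → a = [4, 7, 1, 3]
`b = a` → b = [4, 7, 1, 3] (same object as a)
`c = a` → c = [4, 7, 1, 3] (same object as a, b)
`a[0] = 949` → a = [949, 7, 1, 3] (same object as b, c); b = [949, 7, 1, 3] (same object as a, c); c = [949, 7, 1, 3] (same object as a, b)
`b.append(306)` → a = [949, 7, 1, 3, 306] (same object as b, c); b = [949, 7, 1, 3, 306] (same object as a, c); c = [949, 7, 1, 3, 306] (same object as a, b)
`print(a)` → prints [949, 7, 1, 3, 306]
`print(c)` → prints [949, 7, 1, 3, 306]

Answer:
[949, 7, 1, 3, 306]
[949, 7, 1, 3, 306]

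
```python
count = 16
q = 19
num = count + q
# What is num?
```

Trace:
`count = 16` → count = 16
`q = 19` → q = 19
`num = count + q` → num = 35
So num = 35

Answer: 35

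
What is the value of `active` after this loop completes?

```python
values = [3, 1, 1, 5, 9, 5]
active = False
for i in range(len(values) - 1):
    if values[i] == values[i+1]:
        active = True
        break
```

Check consecutive duplicates in [3, 1, 1, 5, 9, 5]
`active` takes the values: False → True

Answer: True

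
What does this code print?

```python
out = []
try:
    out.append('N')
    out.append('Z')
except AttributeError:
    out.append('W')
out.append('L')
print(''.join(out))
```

Execution trace: 'N' (try body) → 'Z' (try body, no exception) → 'L' (after the try/except). Output: NZL

Answer: NZL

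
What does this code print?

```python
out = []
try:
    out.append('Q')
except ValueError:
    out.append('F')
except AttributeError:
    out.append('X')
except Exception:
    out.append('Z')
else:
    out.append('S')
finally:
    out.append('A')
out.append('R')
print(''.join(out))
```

Execution trace: 'Q' (try body, no exception) → 'S' (else) → 'A' (finally) → 'R' (after the try/except). Output: QSAR

Answer: QSAR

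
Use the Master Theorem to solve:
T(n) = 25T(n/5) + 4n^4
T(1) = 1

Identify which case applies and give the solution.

a=25, b=5, f(n)=4n^4. log_5(25) = 2. Since c=4 > 2 and the regularity condition holds (25(n/5)^4 = (25/5^4)n^4 with 25/5^4 < 1), Case 3 applies: T(n) = Θ(f(n)) = O(n^4).

Answer: O(n^4) - Case 3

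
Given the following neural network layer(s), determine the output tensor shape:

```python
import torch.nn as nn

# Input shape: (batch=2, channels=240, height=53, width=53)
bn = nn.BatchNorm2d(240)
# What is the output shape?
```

Input: (2, 240, 53, 53) -> Output: (2, 240, 53, 53)

Answer: (2, 240, 53, 53)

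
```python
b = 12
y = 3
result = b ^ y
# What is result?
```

Trace:
`b = 12` → b = 12
`y = 3` → y = 3
`result = b ^ y` → result = 15
So result = 15

Answer: 15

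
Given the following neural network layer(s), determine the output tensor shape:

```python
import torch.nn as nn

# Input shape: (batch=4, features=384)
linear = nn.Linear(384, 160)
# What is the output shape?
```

Input: (4, 384) -> Output: (4, 160)

Answer: (4, 160)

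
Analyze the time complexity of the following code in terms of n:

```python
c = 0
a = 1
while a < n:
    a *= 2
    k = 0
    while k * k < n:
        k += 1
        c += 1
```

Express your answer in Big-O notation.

Each loop level contributes: log n × √n. Multiplying the contributions gives O(√n log n).

Answer: O(√n log n)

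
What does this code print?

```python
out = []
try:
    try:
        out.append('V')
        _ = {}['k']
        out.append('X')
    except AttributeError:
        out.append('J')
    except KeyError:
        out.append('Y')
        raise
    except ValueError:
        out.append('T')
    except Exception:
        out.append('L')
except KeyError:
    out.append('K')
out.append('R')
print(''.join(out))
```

Execution trace: 'V' (inner try body) → 'Y' (inner except KeyError) → 'K' (outer except KeyError) → 'R' (after the try/except). Output: VYKR

Answer: VYKR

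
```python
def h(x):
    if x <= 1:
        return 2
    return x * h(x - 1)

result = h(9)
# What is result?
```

h(9) = 9 * 8 * 7 * 6 * 5 * 4 * 3 * 2 * 2 = 725760

Answer: 725760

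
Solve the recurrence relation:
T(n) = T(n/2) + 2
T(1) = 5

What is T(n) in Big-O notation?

Each step divides n by 2 and adds 2. After log_2(n) steps we reach T(1)=5. So T(n) = 2·log_2(n) + 5 = O(log n).

Answer: O(log n)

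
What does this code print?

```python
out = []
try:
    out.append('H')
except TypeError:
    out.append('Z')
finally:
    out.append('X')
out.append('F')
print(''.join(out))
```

Execution trace: 'H' (try body, no exception) → 'X' (finally) → 'F' (after the try/except). Output: HXF

Answer: HXF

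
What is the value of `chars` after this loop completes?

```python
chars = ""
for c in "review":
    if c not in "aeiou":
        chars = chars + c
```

Remove vowels from 'review'
`chars` takes the values: "" → "r" → "rv" → "rvw"

Answer: "rvw"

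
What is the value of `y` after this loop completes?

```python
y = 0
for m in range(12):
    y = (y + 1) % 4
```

Increment mod 4, 12 times = 0
`y` takes the values: 0 → 1 → 2 → 3 → 0 → 1 → 2 → 3 → 0 → 1 → 2 → 3 → 0

Answer: 0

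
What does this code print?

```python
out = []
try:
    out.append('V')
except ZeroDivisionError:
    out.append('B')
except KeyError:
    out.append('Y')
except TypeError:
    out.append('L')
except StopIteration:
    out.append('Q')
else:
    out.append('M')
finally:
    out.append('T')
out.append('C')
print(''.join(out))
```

Execution trace: 'V' (try body, no exception) → 'M' (else) → 'T' (finally) → 'C' (after the try/except). Output: VMTC

Answer: VMTC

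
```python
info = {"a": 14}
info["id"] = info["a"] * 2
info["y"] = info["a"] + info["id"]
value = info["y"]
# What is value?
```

Trace:
`info = {"a": 14}` → info = {'a': 14}
`info["id"] = info["a"] * 2` → info = {'a': 14, 'id': 28}
`info["y"] = info["a"] + info["id"]` → info = {'a': 14, 'id': 28, 'y': 42}
`value = info["y"]` → value = 42
So value = 42

Answer: 42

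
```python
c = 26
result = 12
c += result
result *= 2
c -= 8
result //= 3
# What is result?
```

Trace:
`c = 26` → c = 26
`result = 12` → result = 12
`c += result` → c = 38
`result *= 2` → result = 24
`c -= 8` → c = 30
`result //= 3` → result = 8
So result = 8

Answer: 8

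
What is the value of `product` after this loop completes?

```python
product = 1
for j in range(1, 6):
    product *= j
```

5! = 120
`product` takes the values: 1 → 2 → 6 → 24 → 120

Answer: 120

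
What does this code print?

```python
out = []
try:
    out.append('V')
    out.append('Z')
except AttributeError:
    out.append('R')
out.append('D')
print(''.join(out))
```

Execution trace: 'V' (try body) → 'Z' (try body, no exception) → 'D' (after the try/except). Output: VZD

Answer: VZD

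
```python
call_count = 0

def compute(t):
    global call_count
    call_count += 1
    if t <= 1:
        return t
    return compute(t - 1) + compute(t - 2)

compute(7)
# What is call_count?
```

Calls(t) = 1 + Calls(t-1) + Calls(t-2); Calls(0)=Calls(1)=1. For t=7 this gives 41.

Answer: 41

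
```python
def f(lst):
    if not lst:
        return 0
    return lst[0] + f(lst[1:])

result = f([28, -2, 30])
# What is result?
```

28 + (-2) + 30 + 0 = 56

Answer: 56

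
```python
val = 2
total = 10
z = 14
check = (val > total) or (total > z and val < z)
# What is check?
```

Trace:
`val = 2` → val = 2
`total = 10` → total = 10
`z = 14` → z = 14
`check = (val > total) or (total > z and val < z)` → check = False
So check = False

Answer: False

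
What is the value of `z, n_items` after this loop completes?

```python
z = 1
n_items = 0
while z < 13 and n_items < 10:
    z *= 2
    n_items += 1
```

Double until >= 13 or 10 iterations
`z, n_items` takes the values: (1, 0) → (2, 0) → (2, 1) → (4, 1) → (4, 2) → (8, 2) → (8, 3) → (16, 3) → (16, 4)

Answer: 16, 4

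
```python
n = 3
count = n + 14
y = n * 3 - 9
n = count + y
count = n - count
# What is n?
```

Trace:
`n = 3` → n = 3
`count = n + 14` → count = 17
`y = n * 3 - 9` → y = 0
`n = count + y` → n = 17
`count = n - count` → count = 0
So n = 17

Answer: 17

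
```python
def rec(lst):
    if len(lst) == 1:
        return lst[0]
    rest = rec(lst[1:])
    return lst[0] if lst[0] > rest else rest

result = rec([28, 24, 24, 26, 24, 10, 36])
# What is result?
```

Recursive max over [28, 24, 24, 26, 24, 10, 36] = 36

Answer: 36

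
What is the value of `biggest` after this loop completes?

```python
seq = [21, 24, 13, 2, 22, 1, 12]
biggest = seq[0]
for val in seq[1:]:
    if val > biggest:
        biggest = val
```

Maximum of [21, 24, 13, 2, 22, 1, 12]
`biggest` takes the values: 21 → 24

Answer: 24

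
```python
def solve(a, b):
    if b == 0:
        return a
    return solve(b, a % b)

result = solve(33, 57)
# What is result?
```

solve(33, 57) -> solve(57, 33) -> solve(33, 24) -> solve(24, 9) -> solve(9, 6) -> solve(6, 3) -> solve(3, 0) -> 3

Answer: 3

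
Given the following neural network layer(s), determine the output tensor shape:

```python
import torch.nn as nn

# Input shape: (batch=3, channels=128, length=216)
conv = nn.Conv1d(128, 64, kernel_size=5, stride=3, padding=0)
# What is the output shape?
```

Input: (3, 128, 216) -> Output: (3, 64, 71)

Answer: (3, 64, 71)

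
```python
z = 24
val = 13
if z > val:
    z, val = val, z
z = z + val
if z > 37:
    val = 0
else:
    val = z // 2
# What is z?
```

Trace:
`z = 24` → z = 24
`val = 13` → val = 13
`if z > val: ...` → z > val is True → z = 13; val = 24
`z = z + val` → z = 37
`if z > 37: ...` → z > 37 is False, take else branch → val = 18
So z = 37

Answer: 37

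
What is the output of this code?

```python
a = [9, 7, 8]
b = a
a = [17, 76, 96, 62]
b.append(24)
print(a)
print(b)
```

Key concept: rebinding vs mutation: a is rebound to a new list, b still points at the original.
Step by step:
`a = [9, 7, 8]` → a = [9, 7, 8]
`b = a` → b = [9, 7, 8] (same object as a)
`a = [17, 76, 96, 62]` → a = [17, 76, 96, 62]
`b.append(24)` → b = [9, 7, 8, 24]
`print(a)` → prints [17, 76, 96, 62]
`print(b)` → prints [9, 7, 8, 24]

Answer:
[17, 76, 96, 62]
[9, 7, 8, 24]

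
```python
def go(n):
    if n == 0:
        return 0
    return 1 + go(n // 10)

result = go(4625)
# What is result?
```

Count of digits of 4625: 4

Answer: 4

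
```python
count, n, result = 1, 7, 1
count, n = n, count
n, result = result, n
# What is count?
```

Trace:
`count, n, result = 1, 7, 1` → count = 1; n = 7; result = 1
`count, n = n, count` → count = 7; n = 1
`n, result = result, n` → n = 1; result = 1
So count = 7

Answer: 7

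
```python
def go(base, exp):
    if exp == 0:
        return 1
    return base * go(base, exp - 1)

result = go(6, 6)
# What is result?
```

go(6, 6) = 6 * 6 * 6 * 6 * 6 * 6 = 46656

Answer: 46656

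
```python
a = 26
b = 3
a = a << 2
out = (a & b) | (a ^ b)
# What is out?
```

Trace:
`a = 26` → a = 26
`b = 3` → b = 3
`a = a << 2` → a = 104
`out = (a & b) | (a ^ b)` → out = 107
So out = 107

Answer: 107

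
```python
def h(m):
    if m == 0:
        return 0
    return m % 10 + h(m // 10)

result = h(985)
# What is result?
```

Sum of digits of 985: 5 + 8 + 9 = 22

Answer: 22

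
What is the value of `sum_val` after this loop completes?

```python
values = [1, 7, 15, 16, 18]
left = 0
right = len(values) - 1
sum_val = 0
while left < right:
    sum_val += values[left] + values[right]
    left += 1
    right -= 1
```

Sum of pairs from ends
`sum_val` takes the values: 0 → 19 → 42

Answer: 42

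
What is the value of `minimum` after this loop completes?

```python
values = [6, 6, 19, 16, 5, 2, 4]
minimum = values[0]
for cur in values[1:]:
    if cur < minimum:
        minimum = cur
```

Minimum of [6, 6, 19, 16, 5, 2, 4]
`minimum` takes the values: 6 → 5 → 2

Answer: 2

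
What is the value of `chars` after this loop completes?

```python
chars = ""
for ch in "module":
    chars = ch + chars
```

Reverse 'module'
`chars` takes the values: "" → "m" → "om" → "dom" → "udom" → "ludom" → "eludom"

Answer: "eludom"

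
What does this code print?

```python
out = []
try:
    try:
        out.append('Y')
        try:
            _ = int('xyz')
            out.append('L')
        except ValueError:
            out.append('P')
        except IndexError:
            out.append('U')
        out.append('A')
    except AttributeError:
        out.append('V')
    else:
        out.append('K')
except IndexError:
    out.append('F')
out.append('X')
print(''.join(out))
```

Execution trace: 'Y' (try body) → 'P' (inner except ValueError) → 'A' (try body, no exception) → 'K' (else) → 'X' (after the try/except). Output: YPAKX

Answer: YPAKX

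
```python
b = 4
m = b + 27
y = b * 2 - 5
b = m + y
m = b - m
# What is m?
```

Trace:
`b = 4` → b = 4
`m = b + 27` → m = 31
`y = b * 2 - 5` → y = 3
`b = m + y` → b = 34
`m = b - m` → m = 3
So m = 3

Answer: 3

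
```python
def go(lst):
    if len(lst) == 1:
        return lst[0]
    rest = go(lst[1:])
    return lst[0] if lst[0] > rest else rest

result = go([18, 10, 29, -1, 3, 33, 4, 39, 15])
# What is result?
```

Recursive max over [18, 10, 29, -1, 3, 33, 4, 39, 15] = 39

Answer: 39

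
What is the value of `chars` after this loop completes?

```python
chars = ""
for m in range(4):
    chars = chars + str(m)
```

Concatenate digits 0 to 3
`chars` takes the values: "" → "0" → "01" → "012" → "0123"

Answer: "0123"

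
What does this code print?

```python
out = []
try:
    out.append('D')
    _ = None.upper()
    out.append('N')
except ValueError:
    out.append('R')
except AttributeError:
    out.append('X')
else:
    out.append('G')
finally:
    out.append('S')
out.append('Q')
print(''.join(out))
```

Execution trace: 'D' (try body) → 'X' (except AttributeError) → 'S' (finally) → 'Q' (after the try/except). Output: DXSQ

Answer: DXSQ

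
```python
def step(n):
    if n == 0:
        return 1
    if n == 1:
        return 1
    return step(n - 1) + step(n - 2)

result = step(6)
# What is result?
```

Build up from base cases: step(0)=1, step(1)=1, step(2)=2, step(3)=3, step(4)=5, step(5)=8, step(6)=13

Answer: 13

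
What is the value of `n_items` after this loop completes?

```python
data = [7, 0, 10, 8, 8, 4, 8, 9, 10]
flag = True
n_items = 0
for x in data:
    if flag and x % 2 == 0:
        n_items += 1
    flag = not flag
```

Count even values at even positions
`n_items` takes the values: 0 → 1 → 2 → 3 → 4

Answer: 4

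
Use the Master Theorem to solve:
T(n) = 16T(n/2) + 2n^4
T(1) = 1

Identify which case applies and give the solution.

a=16, b=2, f(n)=2n^4. log_2(16) = 4. Since c=4 = 4, Case 2 applies: T(n) = Θ(n^log_b(a) · log n) = O(n^4 log n).

Answer: O(n^4 log n) - Case 2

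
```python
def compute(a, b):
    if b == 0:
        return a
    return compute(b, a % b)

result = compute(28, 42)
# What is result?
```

compute(28, 42) -> compute(42, 28) -> compute(28, 14) -> compute(14, 0) -> 14

Answer: 14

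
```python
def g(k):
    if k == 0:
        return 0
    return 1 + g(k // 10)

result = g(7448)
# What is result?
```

Count of digits of 7448: 4

Answer: 4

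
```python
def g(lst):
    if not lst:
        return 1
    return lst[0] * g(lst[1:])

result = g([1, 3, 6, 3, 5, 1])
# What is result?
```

Product over [1, 3, 6, 3, 5, 1] = 1 * 3 * 6 * 3 * 5 * 1 = 270

Answer: 270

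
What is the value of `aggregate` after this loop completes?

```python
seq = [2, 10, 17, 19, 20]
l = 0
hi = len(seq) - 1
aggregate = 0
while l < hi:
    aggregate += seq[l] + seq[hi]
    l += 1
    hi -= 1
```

Sum of pairs from ends
`aggregate` takes the values: 0 → 22 → 51

Answer: 51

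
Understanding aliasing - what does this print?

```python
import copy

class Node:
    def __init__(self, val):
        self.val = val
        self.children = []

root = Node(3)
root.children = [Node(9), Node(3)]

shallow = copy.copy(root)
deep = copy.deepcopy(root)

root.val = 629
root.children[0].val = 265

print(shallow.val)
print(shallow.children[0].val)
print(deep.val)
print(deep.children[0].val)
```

Key concept: deep copy with custom objects.
Step by step:
`root = Node(3)` → root = Node(val=3, children=[])
`root.children = [Node(9), Node(3)]` → root = Node(val=3, children=[Node(val=9, children=[]), Node(val=3, children=[])])
`shallow = copy.copy(root)` → shallow = Node(val=3, children=[Node(val=9, children=[]), Node(val=3, children=[])])
`deep = copy.deepcopy(root)` → deep = Node(val=3, children=[Node(val=9, children=[]), Node(val=3, children=[])])
`root.val = 629` → root = Node(val=629, children=[Node(val=9, children=[]), Node(val=3, children=[])])
`root.children[0].val = 265` → root = Node(val=629, children=[Node(val=265, children=[]), Node(val=3, children=[])]); shallow = Node(val=3, children=[Node(val=265, children=[]), Node(val=3, children=[])])
`print(shallow.val)` → prints 3
`print(shallow.children[0].val)` → prints 265
`print(deep.val)` → prints 3
`print(deep.children[0].val)` → prints 9

Answer:
3
265
3
9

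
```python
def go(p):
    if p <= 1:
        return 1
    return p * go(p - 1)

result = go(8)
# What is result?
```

go(8) = 8 * 7 * 6 * 5 * 4 * 3 * 2 * 1 = 40320

Answer: 40320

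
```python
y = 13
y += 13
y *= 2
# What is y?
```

Trace:
`y = 13` → y = 13
`y += 13` → y = 26
`y *= 2` → y = 52
So y = 52

Answer: 52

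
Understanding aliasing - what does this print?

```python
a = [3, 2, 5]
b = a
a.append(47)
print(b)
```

Key concept: basic list aliasing.
Step by step:
`a = [3, 2, 5]` → a = [3, 2, 5]
`b = a` → b = [3, 2, 5] (same object as a)
`a.append(47)` → a = [3, 2, 5, 47] (same object as b); b = [3, 2, 5, 47] (same object as a)
`print(b)` → prints [3, 2, 5, 47]

Answer: [3, 2, 5, 47]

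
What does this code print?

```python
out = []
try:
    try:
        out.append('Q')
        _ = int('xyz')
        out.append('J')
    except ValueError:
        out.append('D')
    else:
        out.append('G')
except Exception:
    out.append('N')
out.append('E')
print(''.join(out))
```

Execution trace: 'Q' (inner try body) → 'D' (inner except ValueError) → 'E' (after the try/except). Output: QDE

Answer: QDE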